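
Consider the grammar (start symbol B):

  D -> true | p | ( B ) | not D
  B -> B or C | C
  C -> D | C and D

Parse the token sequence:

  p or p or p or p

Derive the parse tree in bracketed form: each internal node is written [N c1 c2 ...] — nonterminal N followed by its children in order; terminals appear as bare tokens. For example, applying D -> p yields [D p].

[B [B [B [B [C [D p]]] or [C [D p]]] or [C [D p]]] or [C [D p]]]

B
B or C
B or C or C
B or C or C or C
C or C or C or C
D or C or C or C
p or C or C or C
p or D or C or C
p or p or C or C
p or p or D or C
p or p or p or C
p or p or p or D
p or p or p or p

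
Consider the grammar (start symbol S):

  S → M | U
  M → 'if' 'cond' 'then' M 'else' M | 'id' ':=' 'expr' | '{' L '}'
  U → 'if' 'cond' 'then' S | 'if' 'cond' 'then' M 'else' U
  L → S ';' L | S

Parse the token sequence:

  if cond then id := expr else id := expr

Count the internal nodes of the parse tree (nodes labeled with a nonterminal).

[S [M if cond then [M id := expr] else [M id := expr]]]

4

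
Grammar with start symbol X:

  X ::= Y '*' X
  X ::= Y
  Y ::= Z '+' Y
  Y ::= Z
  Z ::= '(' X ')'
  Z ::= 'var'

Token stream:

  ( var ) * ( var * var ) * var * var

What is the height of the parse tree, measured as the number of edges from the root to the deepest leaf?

[X [Y [Z ( [X [Y [Z var]]] )]] * [X [Y [Z ( [X [Y [Z var]] * [X [Y [Z var]]]] )]] * [X [Y [Z var]] * [X [Y [Z var]]]]]]

8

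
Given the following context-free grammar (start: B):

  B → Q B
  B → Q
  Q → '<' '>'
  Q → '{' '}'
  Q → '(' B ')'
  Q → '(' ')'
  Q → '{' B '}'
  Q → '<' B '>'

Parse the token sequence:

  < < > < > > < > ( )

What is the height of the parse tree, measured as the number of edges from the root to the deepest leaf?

[B [Q < [B [Q < >] [B [Q < >]]] >] [B [Q < >] [B [Q ( )]]]]

5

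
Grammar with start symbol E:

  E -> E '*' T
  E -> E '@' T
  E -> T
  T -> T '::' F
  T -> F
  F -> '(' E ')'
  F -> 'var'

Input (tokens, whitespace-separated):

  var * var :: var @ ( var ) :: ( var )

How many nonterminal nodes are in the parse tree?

[E [E [E [T [F var]]] * [T [T [F var]] :: [F var]]] @ [T [T [F ( [E [T [F var]]] )]] :: [F ( [E [T [F var]]] )]]]

19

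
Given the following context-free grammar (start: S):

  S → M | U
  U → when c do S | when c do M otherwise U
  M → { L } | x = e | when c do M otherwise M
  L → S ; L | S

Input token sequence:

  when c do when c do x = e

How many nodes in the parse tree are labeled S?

[S [U when c do [S [U when c do [S [M x = e]]]]]]

3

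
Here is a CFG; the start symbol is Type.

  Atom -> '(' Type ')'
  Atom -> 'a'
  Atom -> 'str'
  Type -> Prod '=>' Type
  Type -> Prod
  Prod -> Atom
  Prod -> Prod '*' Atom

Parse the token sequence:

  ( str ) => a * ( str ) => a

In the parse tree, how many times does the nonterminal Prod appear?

[Type [Prod [Atom ( [Type [Prod [Atom str]]] )]] => [Type [Prod [Prod [Atom a]] * [Atom ( [Type [Prod [Atom str]]] )]] => [Type [Prod [Atom a]]]]]

6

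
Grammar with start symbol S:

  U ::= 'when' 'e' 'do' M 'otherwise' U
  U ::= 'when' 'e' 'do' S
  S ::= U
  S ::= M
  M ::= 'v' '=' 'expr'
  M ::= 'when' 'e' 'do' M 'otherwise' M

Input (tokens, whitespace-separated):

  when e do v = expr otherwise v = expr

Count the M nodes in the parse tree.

3

[S [M when e do [M v = expr] otherwise [M v = expr]]]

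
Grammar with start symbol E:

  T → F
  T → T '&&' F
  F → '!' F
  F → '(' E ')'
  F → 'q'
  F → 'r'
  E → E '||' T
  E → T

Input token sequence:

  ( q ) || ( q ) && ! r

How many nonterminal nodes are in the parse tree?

[E [E [T [F ( [E [T [F q]]] )]]] || [T [T [F ( [E [T [F q]]] )]] && [F ! [F r]]]]

15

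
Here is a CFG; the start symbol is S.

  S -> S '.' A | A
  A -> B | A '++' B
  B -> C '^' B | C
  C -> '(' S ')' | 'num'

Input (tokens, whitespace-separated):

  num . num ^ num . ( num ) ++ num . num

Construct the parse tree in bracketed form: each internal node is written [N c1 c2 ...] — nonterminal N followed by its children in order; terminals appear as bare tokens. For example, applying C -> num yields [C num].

[S [S [S [S [A [B [C num]]]] . [A [B [C num] ^ [B [C num]]]]] . [A [A [B [C ( [S [A [B [C num]]]] )]]] ++ [B [C num]]]] . [A [B [C num]]]]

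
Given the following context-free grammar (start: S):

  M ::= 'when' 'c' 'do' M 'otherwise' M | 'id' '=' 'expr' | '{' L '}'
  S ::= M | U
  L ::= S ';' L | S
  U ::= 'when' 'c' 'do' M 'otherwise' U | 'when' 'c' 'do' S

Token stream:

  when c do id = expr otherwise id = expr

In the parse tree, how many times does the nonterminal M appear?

3

[S [M when c do [M id = expr] otherwise [M id = expr]]]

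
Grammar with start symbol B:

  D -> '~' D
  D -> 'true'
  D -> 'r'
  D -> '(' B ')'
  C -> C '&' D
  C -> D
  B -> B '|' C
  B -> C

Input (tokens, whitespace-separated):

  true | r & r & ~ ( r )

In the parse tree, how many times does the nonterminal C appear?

5

[B [B [C [D true]]] | [C [C [C [D r]] & [D r]] & [D ~ [D ( [B [C [D r]]] )]]]]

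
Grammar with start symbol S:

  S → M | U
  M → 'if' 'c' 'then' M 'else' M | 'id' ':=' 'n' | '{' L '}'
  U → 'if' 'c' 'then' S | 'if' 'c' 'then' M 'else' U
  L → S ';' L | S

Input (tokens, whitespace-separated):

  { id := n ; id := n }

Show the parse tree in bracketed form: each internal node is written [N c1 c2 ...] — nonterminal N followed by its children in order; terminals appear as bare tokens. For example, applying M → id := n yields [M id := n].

[S [M { [L [S [M id := n]] ; [L [S [M id := n]]]] }]]

S
M
{ L }
{ S ; L }
{ M ; L }
{ id := n ; L }
{ id := n ; S }
{ id := n ; M }
{ id := n ; id := n }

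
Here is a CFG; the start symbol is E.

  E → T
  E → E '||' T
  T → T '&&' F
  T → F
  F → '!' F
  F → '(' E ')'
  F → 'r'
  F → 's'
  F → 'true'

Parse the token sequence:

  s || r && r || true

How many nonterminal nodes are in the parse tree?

[E [E [E [T [F s]]] || [T [T [F r]] && [F r]]] || [T [F true]]]

11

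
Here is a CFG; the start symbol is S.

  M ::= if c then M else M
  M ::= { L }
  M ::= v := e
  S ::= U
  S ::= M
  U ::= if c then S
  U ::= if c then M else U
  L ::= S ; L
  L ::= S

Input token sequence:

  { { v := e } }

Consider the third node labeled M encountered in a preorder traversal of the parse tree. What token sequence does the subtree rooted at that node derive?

[S [M { [L [S [M { [L [S [M v := e]]] }]]] }]]

v := e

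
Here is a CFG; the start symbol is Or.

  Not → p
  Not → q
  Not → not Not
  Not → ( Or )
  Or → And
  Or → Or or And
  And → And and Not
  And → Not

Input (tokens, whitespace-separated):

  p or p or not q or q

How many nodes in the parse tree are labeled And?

[Or [Or [Or [Or [And [Not p]]] or [And [Not p]]] or [And [Not not [Not q]]]] or [And [Not q]]]

4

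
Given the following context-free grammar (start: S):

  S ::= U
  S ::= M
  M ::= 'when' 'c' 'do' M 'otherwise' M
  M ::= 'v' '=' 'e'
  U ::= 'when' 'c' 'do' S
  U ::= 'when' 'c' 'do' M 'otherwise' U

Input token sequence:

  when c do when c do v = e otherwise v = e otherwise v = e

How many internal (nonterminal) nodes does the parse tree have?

[S [M when c do [M when c do [M v = e] otherwise [M v = e]] otherwise [M v = e]]]

6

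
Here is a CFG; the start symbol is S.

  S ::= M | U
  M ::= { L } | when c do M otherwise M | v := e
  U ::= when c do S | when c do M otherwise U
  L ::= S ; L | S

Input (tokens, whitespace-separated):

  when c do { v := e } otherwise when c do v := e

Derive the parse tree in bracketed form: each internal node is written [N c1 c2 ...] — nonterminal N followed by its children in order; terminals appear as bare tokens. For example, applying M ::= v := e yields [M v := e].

[S [U when c do [M { [L [S [M v := e]]] }] otherwise [U when c do [S [M v := e]]]]]

S
U
when c do M otherwise U
when c do { L } otherwise U
when c do { S } otherwise U
when c do { M } otherwise U
when c do { v := e } otherwise U
when c do { v := e } otherwise when c do S
when c do { v := e } otherwise when c do M
when c do { v := e } otherwise when c do v := e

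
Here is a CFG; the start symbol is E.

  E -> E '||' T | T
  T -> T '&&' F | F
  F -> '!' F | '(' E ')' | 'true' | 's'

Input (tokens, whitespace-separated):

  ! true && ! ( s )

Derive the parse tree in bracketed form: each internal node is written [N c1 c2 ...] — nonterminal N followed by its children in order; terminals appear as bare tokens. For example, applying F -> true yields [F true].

E
T
T && F
F && F
! F && F
! true && F
! true && ! F
! true && ! ( E )
! true && ! ( T )
! true && ! ( F )
! true && ! ( s )

[E [T [T [F ! [F true]]] && [F ! [F ( [E [T [F s]]] )]]]]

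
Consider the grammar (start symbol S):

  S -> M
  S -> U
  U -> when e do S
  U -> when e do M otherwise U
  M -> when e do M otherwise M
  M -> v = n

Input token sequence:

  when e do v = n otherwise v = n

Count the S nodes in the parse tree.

[S [M when e do [M v = n] otherwise [M v = n]]]

1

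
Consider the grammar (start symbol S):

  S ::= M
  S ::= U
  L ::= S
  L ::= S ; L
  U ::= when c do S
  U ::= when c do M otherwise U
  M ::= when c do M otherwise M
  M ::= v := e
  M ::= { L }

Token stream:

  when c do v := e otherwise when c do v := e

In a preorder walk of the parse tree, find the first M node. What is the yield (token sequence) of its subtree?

v := e

[S [U when c do [M v := e] otherwise [U when c do [S [M v := e]]]]]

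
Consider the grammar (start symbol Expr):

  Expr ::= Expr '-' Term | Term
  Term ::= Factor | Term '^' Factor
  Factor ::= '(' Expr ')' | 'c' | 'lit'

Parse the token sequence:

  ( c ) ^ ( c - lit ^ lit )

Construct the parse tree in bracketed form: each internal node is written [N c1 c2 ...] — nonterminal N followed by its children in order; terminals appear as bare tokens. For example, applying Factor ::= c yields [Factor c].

[Expr [Term [Term [Factor ( [Expr [Term [Factor c]]] )]] ^ [Factor ( [Expr [Expr [Term [Factor c]]] - [Term [Term [Factor lit]] ^ [Factor lit]]] )]]]

Expr
Term
Term ^ Factor
Factor ^ Factor
( Expr ) ^ Factor
( Term ) ^ Factor
( Factor ) ^ Factor
( c ) ^ Factor
( c ) ^ ( Expr )
( c ) ^ ( Expr - Term )
( c ) ^ ( Term - Term )
( c ) ^ ( Factor - Term )
( c ) ^ ( c - Term )
( c ) ^ ( c - Term ^ Factor )
( c ) ^ ( c - Factor ^ Factor )
( c ) ^ ( c - lit ^ Factor )
( c ) ^ ( c - lit ^ lit )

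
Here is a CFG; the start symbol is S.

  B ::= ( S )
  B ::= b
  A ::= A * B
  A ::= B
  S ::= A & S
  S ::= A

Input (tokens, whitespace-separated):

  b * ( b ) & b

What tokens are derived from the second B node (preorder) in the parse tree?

[S [A [A [B b]] * [B ( [S [A [B b]]] )]] & [S [A [B b]]]]

( b )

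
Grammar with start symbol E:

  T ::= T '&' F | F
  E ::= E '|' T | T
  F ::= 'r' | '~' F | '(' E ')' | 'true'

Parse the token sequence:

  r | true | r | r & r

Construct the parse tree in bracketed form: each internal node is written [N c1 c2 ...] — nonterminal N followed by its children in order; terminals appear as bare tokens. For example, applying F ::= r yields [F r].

[E [E [E [E [T [F r]]] | [T [F true]]] | [T [F r]]] | [T [T [F r]] & [F r]]]

E
E | T
E | T | T
E | T | T | T
T | T | T | T
F | T | T | T
r | T | T | T
r | F | T | T
r | true | T | T
r | true | F | T
r | true | r | T
r | true | r | T & F
r | true | r | F & F
r | true | r | r & F
r | true | r | r & r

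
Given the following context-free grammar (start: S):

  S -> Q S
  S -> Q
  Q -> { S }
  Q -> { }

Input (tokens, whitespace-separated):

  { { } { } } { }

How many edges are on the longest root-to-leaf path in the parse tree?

[S [Q { [S [Q { }] [S [Q { }]]] }] [S [Q { }]]]

5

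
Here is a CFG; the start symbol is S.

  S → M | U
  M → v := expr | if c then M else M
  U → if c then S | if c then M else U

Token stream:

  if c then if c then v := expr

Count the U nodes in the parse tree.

[S [U if c then [S [U if c then [S [M v := expr]]]]]]

2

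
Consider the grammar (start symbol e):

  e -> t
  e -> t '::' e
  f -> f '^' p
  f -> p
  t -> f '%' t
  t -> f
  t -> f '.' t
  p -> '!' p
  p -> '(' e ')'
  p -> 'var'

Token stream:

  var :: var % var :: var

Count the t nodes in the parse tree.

4

[e [t [f [p var]]] :: [e [t [f [p var]] % [t [f [p var]]]] :: [e [t [f [p var]]]]]]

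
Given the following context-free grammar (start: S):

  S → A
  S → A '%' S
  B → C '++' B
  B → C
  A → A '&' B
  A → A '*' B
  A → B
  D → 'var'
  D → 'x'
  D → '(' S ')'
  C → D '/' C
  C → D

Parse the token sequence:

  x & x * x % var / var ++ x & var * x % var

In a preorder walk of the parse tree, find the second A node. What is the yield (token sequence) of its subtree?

x & x

[S [A [A [A [B [C [D x]]]] & [B [C [D x]]]] * [B [C [D x]]]] % [S [A [A [A [B [C [D var] / [C [D var]]] ++ [B [C [D x]]]]] & [B [C [D var]]]] * [B [C [D x]]]] % [S [A [B [C [D var]]]]]]]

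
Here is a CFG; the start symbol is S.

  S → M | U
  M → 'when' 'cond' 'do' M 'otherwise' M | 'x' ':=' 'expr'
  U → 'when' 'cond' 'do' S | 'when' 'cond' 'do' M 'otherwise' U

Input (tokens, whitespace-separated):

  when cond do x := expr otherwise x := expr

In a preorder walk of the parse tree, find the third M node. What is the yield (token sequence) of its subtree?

[S [M when cond do [M x := expr] otherwise [M x := expr]]]

x := expr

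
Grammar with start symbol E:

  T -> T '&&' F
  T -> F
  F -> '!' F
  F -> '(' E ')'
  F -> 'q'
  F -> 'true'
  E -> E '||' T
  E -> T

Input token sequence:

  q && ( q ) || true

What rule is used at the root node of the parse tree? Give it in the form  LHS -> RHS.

[E [E [T [T [F q]] && [F ( [E [T [F q]]] )]]] || [T [F true]]]

E -> E '||' T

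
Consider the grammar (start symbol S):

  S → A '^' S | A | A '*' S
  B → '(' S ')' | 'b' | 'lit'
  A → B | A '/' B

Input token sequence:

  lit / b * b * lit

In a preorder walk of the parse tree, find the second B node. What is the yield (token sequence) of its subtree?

b

[S [A [A [B lit]] / [B b]] * [S [A [B b]] * [S [A [B lit]]]]]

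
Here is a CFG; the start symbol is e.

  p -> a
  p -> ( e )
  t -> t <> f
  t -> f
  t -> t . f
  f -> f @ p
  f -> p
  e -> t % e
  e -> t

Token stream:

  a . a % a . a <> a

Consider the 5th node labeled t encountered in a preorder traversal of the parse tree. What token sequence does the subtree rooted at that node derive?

a

[e [t [t [f [p a]]] . [f [p a]]] % [e [t [t [t [f [p a]]] . [f [p a]]] <> [f [p a]]]]]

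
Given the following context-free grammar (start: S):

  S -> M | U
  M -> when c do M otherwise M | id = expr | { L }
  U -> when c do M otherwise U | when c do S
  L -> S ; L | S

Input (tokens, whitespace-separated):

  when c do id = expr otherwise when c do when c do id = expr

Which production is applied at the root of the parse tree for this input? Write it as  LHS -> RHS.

S -> U

[S [U when c do [M id = expr] otherwise [U when c do [S [U when c do [S [M id = expr]]]]]]]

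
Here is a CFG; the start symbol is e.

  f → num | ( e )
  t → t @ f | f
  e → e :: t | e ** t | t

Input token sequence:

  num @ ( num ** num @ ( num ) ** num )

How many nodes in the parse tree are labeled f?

7

[e [t [t [f num]] @ [f ( [e [e [e [t [f num]]] ** [t [t [f num]] @ [f ( [e [t [f num]]] )]]] ** [t [f num]]] )]]]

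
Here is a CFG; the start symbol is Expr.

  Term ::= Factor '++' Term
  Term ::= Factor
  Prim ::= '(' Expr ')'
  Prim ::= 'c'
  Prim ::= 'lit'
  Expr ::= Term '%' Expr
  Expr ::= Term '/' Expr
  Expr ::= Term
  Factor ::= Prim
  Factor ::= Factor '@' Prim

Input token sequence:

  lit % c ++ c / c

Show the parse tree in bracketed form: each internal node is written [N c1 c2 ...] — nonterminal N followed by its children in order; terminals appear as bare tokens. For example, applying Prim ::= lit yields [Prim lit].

Expr
Term % Expr
Factor % Expr
Prim % Expr
lit % Expr
lit % Term / Expr
lit % Factor ++ Term / Expr
lit % Prim ++ Term / Expr
lit % c ++ Term / Expr
lit % c ++ Factor / Expr
lit % c ++ Prim / Expr
lit % c ++ c / Expr
lit % c ++ c / Term
lit % c ++ c / Factor
lit % c ++ c / Prim
lit % c ++ c / c

[Expr [Term [Factor [Prim lit]]] % [Expr [Term [Factor [Prim c]] ++ [Term [Factor [Prim c]]]] / [Expr [Term [Factor [Prim c]]]]]]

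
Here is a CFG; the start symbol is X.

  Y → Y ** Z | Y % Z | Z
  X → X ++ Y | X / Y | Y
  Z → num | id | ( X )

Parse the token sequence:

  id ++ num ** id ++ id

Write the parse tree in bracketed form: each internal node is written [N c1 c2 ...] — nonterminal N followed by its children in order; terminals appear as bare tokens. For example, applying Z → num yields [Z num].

X
X ++ Y
X ++ Y ++ Y
Y ++ Y ++ Y
Z ++ Y ++ Y
id ++ Y ++ Y
id ++ Y ** Z ++ Y
id ++ Z ** Z ++ Y
id ++ num ** Z ++ Y
id ++ num ** id ++ Y
id ++ num ** id ++ Z
id ++ num ** id ++ id

[X [X [X [Y [Z id]]] ++ [Y [Y [Z num]] ** [Z id]]] ++ [Y [Z id]]]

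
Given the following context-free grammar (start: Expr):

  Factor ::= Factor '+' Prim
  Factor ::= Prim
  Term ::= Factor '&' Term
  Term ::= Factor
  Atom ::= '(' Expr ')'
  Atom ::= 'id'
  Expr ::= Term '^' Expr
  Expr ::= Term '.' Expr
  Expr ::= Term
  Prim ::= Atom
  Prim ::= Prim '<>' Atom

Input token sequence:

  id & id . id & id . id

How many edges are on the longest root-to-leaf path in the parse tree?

[Expr [Term [Factor [Prim [Atom id]]] & [Term [Factor [Prim [Atom id]]]]] . [Expr [Term [Factor [Prim [Atom id]]] & [Term [Factor [Prim [Atom id]]]]] . [Expr [Term [Factor [Prim [Atom id]]]]]]]

7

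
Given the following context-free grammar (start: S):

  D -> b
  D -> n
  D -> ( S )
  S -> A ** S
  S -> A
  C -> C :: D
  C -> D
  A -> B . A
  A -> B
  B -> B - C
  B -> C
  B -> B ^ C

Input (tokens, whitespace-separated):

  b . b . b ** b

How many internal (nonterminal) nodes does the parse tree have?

[S [A [B [C [D b]]] . [A [B [C [D b]]] . [A [B [C [D b]]]]]] ** [S [A [B [C [D b]]]]]]

18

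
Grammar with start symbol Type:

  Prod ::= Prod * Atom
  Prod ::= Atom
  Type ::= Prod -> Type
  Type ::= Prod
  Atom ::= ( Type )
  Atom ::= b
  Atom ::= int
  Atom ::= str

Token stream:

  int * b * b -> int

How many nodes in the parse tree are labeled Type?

[Type [Prod [Prod [Prod [Atom int]] * [Atom b]] * [Atom b]] -> [Type [Prod [Atom int]]]]

2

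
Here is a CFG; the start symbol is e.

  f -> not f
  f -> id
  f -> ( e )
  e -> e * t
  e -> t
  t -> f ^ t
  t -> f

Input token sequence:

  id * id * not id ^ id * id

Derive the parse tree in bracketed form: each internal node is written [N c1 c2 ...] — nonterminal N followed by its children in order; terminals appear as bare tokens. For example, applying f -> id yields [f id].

e
e * t
e * t * t
e * t * t * t
t * t * t * t
f * t * t * t
id * t * t * t
id * f * t * t
id * id * t * t
id * id * f ^ t * t
id * id * not f ^ t * t
id * id * not id ^ t * t
id * id * not id ^ f * t
id * id * not id ^ id * t
id * id * not id ^ id * f
id * id * not id ^ id * id

[e [e [e [e [t [f id]]] * [t [f id]]] * [t [f not [f id]] ^ [t [f id]]]] * [t [f id]]]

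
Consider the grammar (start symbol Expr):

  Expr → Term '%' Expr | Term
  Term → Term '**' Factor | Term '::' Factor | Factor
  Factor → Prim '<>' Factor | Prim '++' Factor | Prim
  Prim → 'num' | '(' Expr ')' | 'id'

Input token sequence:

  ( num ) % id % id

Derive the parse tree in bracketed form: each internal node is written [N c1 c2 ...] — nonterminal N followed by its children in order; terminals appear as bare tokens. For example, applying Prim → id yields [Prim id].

[Expr [Term [Factor [Prim ( [Expr [Term [Factor [Prim num]]]] )]]] % [Expr [Term [Factor [Prim id]]] % [Expr [Term [Factor [Prim id]]]]]]

Expr
Term % Expr
Factor % Expr
Prim % Expr
( Expr ) % Expr
( Term ) % Expr
( Factor ) % Expr
( Prim ) % Expr
( num ) % Expr
( num ) % Term % Expr
( num ) % Factor % Expr
( num ) % Prim % Expr
( num ) % id % Expr
( num ) % id % Term
( num ) % id % Factor
( num ) % id % Prim
( num ) % id % id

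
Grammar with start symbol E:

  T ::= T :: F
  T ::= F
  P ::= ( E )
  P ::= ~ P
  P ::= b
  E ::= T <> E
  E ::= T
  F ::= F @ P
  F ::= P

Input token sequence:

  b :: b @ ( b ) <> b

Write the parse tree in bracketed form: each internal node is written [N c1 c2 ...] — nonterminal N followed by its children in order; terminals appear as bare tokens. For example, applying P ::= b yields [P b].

E
T <> E
T :: F <> E
F :: F <> E
P :: F <> E
b :: F <> E
b :: F @ P <> E
b :: P @ P <> E
b :: b @ P <> E
b :: b @ ( E ) <> E
b :: b @ ( T ) <> E
b :: b @ ( F ) <> E
b :: b @ ( P ) <> E
b :: b @ ( b ) <> E
b :: b @ ( b ) <> T
b :: b @ ( b ) <> F
b :: b @ ( b ) <> P
b :: b @ ( b ) <> b

[E [T [T [F [P b]]] :: [F [F [P b]] @ [P ( [E [T [F [P b]]]] )]]] <> [E [T [F [P b]]]]]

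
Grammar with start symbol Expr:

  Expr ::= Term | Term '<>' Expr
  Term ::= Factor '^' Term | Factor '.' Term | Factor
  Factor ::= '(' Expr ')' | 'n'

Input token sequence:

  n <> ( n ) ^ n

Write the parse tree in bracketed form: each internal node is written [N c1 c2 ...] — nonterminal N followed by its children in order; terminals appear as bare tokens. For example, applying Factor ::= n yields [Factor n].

Expr
Term <> Expr
Factor <> Expr
n <> Expr
n <> Term
n <> Factor ^ Term
n <> ( Expr ) ^ Term
n <> ( Term ) ^ Term
n <> ( Factor ) ^ Term
n <> ( n ) ^ Term
n <> ( n ) ^ Factor
n <> ( n ) ^ n

[Expr [Term [Factor n]] <> [Expr [Term [Factor ( [Expr [Term [Factor n]]] )] ^ [Term [Factor n]]]]]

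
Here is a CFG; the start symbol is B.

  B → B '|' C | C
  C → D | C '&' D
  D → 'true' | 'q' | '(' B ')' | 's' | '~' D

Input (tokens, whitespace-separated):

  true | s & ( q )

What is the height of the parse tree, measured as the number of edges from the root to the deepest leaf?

6

[B [B [C [D true]]] | [C [C [D s]] & [D ( [B [C [D q]]] )]]]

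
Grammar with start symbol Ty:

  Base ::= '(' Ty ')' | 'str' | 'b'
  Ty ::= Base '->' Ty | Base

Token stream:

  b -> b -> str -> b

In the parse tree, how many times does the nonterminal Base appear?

4

[Ty [Base b] -> [Ty [Base b] -> [Ty [Base str] -> [Ty [Base b]]]]]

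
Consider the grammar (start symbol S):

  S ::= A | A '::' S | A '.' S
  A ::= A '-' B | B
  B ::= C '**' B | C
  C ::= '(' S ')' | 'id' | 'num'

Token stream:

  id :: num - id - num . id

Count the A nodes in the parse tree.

5

[S [A [B [C id]]] :: [S [A [A [A [B [C num]]] - [B [C id]]] - [B [C num]]] . [S [A [B [C id]]]]]]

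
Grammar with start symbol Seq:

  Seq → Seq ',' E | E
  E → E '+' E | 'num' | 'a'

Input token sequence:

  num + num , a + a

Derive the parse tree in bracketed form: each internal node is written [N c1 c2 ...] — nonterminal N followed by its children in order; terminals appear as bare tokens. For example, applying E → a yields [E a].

[Seq [Seq [E [E num] + [E num]]] , [E [E a] + [E a]]]

Seq
Seq , E
E , E
E + E , E
num + E , E
num + num , E
num + num , E + E
num + num , a + E
num + num , a + a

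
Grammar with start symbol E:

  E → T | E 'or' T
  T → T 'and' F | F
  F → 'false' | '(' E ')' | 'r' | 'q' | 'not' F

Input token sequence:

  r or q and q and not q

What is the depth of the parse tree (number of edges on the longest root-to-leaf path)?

[E [E [T [F r]]] or [T [T [T [F q]] and [F q]] and [F not [F q]]]]

5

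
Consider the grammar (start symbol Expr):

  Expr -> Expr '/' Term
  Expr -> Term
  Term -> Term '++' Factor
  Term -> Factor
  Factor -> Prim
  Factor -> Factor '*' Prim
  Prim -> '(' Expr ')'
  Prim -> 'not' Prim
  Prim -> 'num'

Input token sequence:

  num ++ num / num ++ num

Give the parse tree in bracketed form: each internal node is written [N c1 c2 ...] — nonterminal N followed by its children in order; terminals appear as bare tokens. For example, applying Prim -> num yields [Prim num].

[Expr [Expr [Term [Term [Factor [Prim num]]] ++ [Factor [Prim num]]]] / [Term [Term [Factor [Prim num]]] ++ [Factor [Prim num]]]]

Expr
Expr / Term
Term / Term
Term ++ Factor / Term
Factor ++ Factor / Term
Prim ++ Factor / Term
num ++ Factor / Term
num ++ Prim / Term
num ++ num / Term
num ++ num / Term ++ Factor
num ++ num / Factor ++ Factor
num ++ num / Prim ++ Factor
num ++ num / num ++ Factor
num ++ num / num ++ Prim
num ++ num / num ++ num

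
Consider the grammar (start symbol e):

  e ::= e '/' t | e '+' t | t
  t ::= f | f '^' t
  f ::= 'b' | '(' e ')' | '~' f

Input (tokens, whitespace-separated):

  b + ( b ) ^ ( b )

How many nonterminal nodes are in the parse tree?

14

[e [e [t [f b]]] + [t [f ( [e [t [f b]]] )] ^ [t [f ( [e [t [f b]]] )]]]]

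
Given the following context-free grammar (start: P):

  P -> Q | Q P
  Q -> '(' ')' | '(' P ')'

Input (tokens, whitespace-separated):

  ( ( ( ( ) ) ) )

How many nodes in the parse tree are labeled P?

[P [Q ( [P [Q ( [P [Q ( [P [Q ( )]] )]] )]] )]]

4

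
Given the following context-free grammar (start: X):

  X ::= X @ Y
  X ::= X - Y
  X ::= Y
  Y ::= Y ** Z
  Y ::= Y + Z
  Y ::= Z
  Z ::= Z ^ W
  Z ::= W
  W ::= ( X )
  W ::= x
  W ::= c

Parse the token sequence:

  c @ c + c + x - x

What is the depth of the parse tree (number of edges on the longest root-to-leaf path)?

7

[X [X [X [Y [Z [W c]]]] @ [Y [Y [Y [Z [W c]]] + [Z [W c]]] + [Z [W x]]]] - [Y [Z [W x]]]]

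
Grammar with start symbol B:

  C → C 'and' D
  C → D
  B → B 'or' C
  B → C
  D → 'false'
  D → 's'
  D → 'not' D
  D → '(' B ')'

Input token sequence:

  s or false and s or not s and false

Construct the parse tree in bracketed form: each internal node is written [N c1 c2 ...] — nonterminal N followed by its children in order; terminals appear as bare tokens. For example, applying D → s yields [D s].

B
B or C
B or C or C
C or C or C
D or C or C
s or C or C
s or C and D or C
s or D and D or C
s or false and D or C
s or false and s or C
s or false and s or C and D
s or false and s or D and D
s or false and s or not D and D
s or false and s or not s and D
s or false and s or not s and false

[B [B [B [C [D s]]] or [C [C [D false]] and [D s]]] or [C [C [D not [D s]]] and [D false]]]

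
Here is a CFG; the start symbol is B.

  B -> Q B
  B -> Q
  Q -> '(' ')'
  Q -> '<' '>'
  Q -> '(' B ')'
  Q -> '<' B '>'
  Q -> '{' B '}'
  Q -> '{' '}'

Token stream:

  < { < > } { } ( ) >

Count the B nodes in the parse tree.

[B [Q < [B [Q { [B [Q < >]] }] [B [Q { }] [B [Q ( )]]]] >]]

5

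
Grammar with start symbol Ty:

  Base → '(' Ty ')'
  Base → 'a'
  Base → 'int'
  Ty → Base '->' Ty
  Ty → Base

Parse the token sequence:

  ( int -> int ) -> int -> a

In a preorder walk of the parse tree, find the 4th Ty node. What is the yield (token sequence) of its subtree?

[Ty [Base ( [Ty [Base int] -> [Ty [Base int]]] )] -> [Ty [Base int] -> [Ty [Base a]]]]

int -> a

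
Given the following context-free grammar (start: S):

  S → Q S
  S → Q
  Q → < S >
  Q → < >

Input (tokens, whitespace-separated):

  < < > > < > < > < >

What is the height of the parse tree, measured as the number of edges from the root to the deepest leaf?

[S [Q < [S [Q < >]] >] [S [Q < >] [S [Q < >] [S [Q < >]]]]]

5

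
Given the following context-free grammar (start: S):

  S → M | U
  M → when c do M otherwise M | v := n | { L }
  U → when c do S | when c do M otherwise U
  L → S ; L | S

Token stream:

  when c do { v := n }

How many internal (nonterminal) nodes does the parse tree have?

[S [U when c do [S [M { [L [S [M v := n]]] }]]]]

7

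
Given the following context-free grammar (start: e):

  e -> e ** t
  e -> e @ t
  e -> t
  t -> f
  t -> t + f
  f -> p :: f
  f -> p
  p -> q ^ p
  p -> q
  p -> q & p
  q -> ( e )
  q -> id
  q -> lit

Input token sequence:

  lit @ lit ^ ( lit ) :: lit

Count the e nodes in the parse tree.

3

[e [e [t [f [p [q lit]]]]] @ [t [f [p [q lit] ^ [p [q ( [e [t [f [p [q lit]]]]] )]]] :: [f [p [q lit]]]]]]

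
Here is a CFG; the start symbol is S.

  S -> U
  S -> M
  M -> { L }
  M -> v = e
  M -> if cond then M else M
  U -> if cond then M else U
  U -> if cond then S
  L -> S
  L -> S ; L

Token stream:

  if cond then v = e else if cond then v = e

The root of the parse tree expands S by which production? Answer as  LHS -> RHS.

[S [U if cond then [M v = e] else [U if cond then [S [M v = e]]]]]

S -> U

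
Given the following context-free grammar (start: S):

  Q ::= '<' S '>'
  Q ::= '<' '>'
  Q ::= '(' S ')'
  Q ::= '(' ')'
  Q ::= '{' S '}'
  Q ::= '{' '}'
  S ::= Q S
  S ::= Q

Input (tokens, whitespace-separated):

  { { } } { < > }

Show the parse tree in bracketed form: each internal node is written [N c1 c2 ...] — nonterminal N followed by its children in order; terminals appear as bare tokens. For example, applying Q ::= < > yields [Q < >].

S
Q S
{ S } S
{ Q } S
{ { } } S
{ { } } Q
{ { } } { S }
{ { } } { Q }
{ { } } { < > }

[S [Q { [S [Q { }]] }] [S [Q { [S [Q < >]] }]]]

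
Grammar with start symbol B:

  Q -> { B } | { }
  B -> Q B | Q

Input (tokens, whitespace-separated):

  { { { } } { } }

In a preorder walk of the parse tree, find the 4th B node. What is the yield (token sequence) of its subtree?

{ }

[B [Q { [B [Q { [B [Q { }]] }] [B [Q { }]]] }]]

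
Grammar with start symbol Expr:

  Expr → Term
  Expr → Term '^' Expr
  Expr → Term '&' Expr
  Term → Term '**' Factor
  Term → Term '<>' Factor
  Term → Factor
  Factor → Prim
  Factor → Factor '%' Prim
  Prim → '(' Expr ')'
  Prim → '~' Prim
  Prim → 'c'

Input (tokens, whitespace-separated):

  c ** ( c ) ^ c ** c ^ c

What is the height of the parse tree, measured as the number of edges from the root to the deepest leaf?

[Expr [Term [Term [Factor [Prim c]]] ** [Factor [Prim ( [Expr [Term [Factor [Prim c]]]] )]]] ^ [Expr [Term [Term [Factor [Prim c]]] ** [Factor [Prim c]]] ^ [Expr [Term [Factor [Prim c]]]]]]

8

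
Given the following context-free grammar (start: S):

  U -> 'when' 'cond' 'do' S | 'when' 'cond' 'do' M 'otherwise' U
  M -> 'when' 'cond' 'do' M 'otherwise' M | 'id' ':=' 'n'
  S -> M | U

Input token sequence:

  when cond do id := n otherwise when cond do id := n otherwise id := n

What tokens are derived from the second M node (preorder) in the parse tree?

id := n

[S [M when cond do [M id := n] otherwise [M when cond do [M id := n] otherwise [M id := n]]]]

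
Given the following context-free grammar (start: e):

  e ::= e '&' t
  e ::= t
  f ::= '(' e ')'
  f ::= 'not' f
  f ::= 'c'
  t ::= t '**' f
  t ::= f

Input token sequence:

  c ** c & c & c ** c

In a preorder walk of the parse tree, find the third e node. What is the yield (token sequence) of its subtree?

c ** c

[e [e [e [t [t [f c]] ** [f c]]] & [t [f c]]] & [t [t [f c]] ** [f c]]]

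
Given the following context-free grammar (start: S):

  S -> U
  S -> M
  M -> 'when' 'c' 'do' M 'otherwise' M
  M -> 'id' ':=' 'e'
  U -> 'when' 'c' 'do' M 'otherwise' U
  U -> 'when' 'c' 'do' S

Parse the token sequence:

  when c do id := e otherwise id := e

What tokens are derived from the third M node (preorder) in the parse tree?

[S [M when c do [M id := e] otherwise [M id := e]]]

id := e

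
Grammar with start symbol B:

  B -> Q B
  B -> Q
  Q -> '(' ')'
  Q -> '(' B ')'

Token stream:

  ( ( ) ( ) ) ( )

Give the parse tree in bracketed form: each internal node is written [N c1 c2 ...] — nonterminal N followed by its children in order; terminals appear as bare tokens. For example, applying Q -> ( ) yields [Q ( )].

B
Q B
( B ) B
( Q B ) B
( ( ) B ) B
( ( ) Q ) B
( ( ) ( ) ) B
( ( ) ( ) ) Q
( ( ) ( ) ) ( )

[B [Q ( [B [Q ( )] [B [Q ( )]]] )] [B [Q ( )]]]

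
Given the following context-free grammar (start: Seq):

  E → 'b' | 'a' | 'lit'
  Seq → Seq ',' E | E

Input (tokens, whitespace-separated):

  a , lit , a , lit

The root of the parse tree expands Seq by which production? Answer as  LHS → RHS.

Seq → Seq ',' E

[Seq [Seq [Seq [Seq [E a]] , [E lit]] , [E a]] , [E lit]]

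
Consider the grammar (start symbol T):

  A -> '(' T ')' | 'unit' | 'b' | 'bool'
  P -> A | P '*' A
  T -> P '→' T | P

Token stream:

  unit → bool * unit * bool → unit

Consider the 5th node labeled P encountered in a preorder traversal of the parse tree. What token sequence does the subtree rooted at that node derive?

[T [P [A unit]] → [T [P [P [P [A bool]] * [A unit]] * [A bool]] → [T [P [A unit]]]]]

unit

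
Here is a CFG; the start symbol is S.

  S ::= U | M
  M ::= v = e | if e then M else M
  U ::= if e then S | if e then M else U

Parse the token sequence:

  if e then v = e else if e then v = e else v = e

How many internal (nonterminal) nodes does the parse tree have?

[S [M if e then [M v = e] else [M if e then [M v = e] else [M v = e]]]]

6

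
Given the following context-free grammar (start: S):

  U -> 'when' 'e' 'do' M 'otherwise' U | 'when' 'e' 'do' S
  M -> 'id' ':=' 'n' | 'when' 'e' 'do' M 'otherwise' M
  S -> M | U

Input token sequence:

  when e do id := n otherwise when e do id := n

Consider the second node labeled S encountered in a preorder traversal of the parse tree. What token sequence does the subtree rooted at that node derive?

[S [U when e do [M id := n] otherwise [U when e do [S [M id := n]]]]]

id := n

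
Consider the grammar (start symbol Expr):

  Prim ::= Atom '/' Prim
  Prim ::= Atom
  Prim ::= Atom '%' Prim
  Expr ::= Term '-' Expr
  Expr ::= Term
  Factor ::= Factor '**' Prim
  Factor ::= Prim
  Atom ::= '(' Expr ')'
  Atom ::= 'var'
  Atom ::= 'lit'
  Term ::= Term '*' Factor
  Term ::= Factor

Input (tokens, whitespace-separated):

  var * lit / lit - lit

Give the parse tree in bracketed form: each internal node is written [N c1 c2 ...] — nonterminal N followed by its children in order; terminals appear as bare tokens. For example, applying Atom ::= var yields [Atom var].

[Expr [Term [Term [Factor [Prim [Atom var]]]] * [Factor [Prim [Atom lit] / [Prim [Atom lit]]]]] - [Expr [Term [Factor [Prim [Atom lit]]]]]]

Expr
Term - Expr
Term * Factor - Expr
Factor * Factor - Expr
Prim * Factor - Expr
Atom * Factor - Expr
var * Factor - Expr
var * Prim - Expr
var * Atom / Prim - Expr
var * lit / Prim - Expr
var * lit / Atom - Expr
var * lit / lit - Expr
var * lit / lit - Term
var * lit / lit - Factor
var * lit / lit - Prim
var * lit / lit - Atom
var * lit / lit - lit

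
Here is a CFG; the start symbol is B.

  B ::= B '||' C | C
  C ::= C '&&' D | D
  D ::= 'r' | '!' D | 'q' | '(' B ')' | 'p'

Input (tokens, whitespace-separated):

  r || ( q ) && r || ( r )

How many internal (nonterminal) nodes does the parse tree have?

17

[B [B [B [C [D r]]] || [C [C [D ( [B [C [D q]]] )]] && [D r]]] || [C [D ( [B [C [D r]]] )]]]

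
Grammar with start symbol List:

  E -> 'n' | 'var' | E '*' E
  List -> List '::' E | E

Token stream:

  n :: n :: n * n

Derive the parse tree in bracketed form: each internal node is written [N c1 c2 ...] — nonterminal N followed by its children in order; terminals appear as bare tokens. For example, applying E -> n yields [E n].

List
List :: E
List :: E :: E
E :: E :: E
n :: E :: E
n :: n :: E
n :: n :: E * E
n :: n :: n * E
n :: n :: n * n

[List [List [List [E n]] :: [E n]] :: [E [E n] * [E n]]]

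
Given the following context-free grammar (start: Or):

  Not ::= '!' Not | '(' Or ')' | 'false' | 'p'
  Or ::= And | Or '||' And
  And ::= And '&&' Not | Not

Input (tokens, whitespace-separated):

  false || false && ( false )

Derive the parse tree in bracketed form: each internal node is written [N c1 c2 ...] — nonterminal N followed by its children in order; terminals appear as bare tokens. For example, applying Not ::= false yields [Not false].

Or
Or || And
And || And
Not || And
false || And
false || And && Not
false || Not && Not
false || false && Not
false || false && ( Or )
false || false && ( And )
false || false && ( Not )
false || false && ( false )

[Or [Or [And [Not false]]] || [And [And [Not false]] && [Not ( [Or [And [Not false]]] )]]]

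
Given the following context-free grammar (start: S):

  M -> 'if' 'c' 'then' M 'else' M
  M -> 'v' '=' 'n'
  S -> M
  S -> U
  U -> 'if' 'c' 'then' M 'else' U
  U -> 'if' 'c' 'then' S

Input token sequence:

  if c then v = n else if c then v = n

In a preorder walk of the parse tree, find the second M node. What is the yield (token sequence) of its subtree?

[S [U if c then [M v = n] else [U if c then [S [M v = n]]]]]

v = n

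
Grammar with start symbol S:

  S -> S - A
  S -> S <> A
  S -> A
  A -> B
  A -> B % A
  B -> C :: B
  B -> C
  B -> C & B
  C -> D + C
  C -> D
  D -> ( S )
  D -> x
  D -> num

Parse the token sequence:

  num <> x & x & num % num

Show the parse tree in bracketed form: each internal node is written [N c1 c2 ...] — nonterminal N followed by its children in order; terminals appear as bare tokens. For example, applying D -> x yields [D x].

S
S <> A
A <> A
B <> A
C <> A
D <> A
num <> A
num <> B % A
num <> C & B % A
num <> D & B % A
num <> x & B % A
num <> x & C & B % A
num <> x & D & B % A
num <> x & x & B % A
num <> x & x & C % A
num <> x & x & D % A
num <> x & x & num % A
num <> x & x & num % B
num <> x & x & num % C
num <> x & x & num % D
num <> x & x & num % num

[S [S [A [B [C [D num]]]]] <> [A [B [C [D x]] & [B [C [D x]] & [B [C [D num]]]]] % [A [B [C [D num]]]]]]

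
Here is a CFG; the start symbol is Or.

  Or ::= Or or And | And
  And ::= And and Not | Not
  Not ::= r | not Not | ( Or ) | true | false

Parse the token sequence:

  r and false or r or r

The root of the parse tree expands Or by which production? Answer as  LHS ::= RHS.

[Or [Or [Or [And [And [Not r]] and [Not false]]] or [And [Not r]]] or [And [Not r]]]

Or ::= Or or And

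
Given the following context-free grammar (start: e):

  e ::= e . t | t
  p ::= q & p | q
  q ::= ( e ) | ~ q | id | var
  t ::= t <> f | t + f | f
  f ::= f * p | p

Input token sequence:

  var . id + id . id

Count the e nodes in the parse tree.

[e [e [e [t [f [p [q var]]]]] . [t [t [f [p [q id]]]] + [f [p [q id]]]]] . [t [f [p [q id]]]]]

3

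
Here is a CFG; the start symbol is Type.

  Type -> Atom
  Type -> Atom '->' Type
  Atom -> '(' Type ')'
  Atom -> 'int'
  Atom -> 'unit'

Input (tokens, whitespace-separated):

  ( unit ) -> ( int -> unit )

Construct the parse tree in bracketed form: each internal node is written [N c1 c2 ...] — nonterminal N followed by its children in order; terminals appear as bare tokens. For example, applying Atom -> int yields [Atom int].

[Type [Atom ( [Type [Atom unit]] )] -> [Type [Atom ( [Type [Atom int] -> [Type [Atom unit]]] )]]]

Type
Atom -> Type
( Type ) -> Type
( Atom ) -> Type
( unit ) -> Type
( unit ) -> Atom
( unit ) -> ( Type )
( unit ) -> ( Atom -> Type )
( unit ) -> ( int -> Type )
( unit ) -> ( int -> Atom )
( unit ) -> ( int -> unit )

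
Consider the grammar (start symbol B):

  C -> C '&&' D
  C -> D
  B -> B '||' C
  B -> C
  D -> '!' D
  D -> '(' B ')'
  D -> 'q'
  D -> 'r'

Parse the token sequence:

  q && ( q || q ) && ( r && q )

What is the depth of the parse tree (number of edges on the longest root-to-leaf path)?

[B [C [C [C [D q]] && [D ( [B [B [C [D q]]] || [C [D q]]] )]] && [D ( [B [C [C [D r]] && [D q]]] )]]]

8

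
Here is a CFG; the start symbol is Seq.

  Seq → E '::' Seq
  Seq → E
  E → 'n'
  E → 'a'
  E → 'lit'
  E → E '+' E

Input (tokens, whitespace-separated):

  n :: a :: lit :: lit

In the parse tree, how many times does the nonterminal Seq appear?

4

[Seq [E n] :: [Seq [E a] :: [Seq [E lit] :: [Seq [E lit]]]]]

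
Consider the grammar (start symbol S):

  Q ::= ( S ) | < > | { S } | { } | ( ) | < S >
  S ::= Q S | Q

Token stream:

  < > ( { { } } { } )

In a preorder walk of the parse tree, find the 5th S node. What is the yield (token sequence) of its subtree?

{ }

[S [Q < >] [S [Q ( [S [Q { [S [Q { }]] }] [S [Q { }]]] )]]]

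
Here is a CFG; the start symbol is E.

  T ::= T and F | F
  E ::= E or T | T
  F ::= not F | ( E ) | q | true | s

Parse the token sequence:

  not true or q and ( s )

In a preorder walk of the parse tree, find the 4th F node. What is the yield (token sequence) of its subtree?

( s )

[E [E [T [F not [F true]]]] or [T [T [F q]] and [F ( [E [T [F s]]] )]]]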